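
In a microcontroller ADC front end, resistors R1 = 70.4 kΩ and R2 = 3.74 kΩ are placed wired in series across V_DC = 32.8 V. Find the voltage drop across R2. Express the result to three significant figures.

V ≈ 1.65 V

Total series resistance ΣR = 70.4 + 3.74 = 74.14 kΩ.
Voltage divider: V = V_DC · (3.740 / 74.14) = 32.8 × 0.05045 = 1.655 V.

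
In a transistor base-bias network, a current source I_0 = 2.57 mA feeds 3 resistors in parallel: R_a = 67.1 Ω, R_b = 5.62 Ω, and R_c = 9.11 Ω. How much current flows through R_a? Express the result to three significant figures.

ΣG = 1/67.1 + 1/5.62 + 1/9.11 = 0.3026.
By the current-divider rule, I = I_0 · G_k/ΣG = 2.57 × 0.04925 = 0.1266 mA.

I ≈ 0.127 mA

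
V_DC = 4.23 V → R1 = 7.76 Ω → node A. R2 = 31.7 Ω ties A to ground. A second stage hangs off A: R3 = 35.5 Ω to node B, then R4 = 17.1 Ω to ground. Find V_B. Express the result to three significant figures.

Node A sees R2 in parallel with the series input of stage 2, R3 + R4 = 52.60 Ω.
Effective lower resistance at A: R2 ‖ 52.60 = 19.78 Ω.
So V_A = 4.23 × 0.7182 = 3.038 V.
Stage 2 is unloaded, so V_B = V_A · R4/(R3+R4) = 3.038 × 17.1/52.60 = 0.9877 V.

V_B ≈ 0.988 V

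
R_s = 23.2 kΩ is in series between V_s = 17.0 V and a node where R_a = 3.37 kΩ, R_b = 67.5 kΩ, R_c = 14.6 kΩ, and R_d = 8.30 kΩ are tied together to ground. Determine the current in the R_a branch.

I ≈ 0.400 mA

Parallel bank: R_p = 1/(1/3.37 + 1/67.5 + 1/14.6 + 1/8.30) = 1.998 kΩ.
Node voltage V_A = V_s · R_p/(R_s + R_p) = 17.0 × 0.07929 = 1.348 V.
I(R_a) = V_A / R_a = 1.348/3.37 = 0.4000 mA.
(Equivalently: I_total = 0.6747 mA, then current-divider fraction G_k/ΣG = 0.5928.)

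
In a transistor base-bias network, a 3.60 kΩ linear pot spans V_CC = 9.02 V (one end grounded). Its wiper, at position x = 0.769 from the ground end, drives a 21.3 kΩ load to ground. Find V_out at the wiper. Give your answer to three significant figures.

Split the track: R_lower = x·R_p = 2.768 kΩ, R_upper = (1−x)·R_p = 0.8316 kΩ.
Lower segment in parallel with the load: 2.768 ‖ 21.3 = 2.450 kΩ.
Loaded-divider output: V_out = 9.02 × 0.7466 = 6.734 V.
(Unloaded: V_out = x·V_CC = 6.94 V.)

V_out ≈ 6.73 V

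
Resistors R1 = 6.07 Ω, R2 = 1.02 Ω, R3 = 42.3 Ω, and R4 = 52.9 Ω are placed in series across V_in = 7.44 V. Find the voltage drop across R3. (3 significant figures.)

V ≈ 3.08 V

ΣR = 6.07 + 1.02 + 42.3 + 52.9 = 102.3 Ω.
Voltage divider: V = V_in · (42.30 / 102.3) = 7.44 × 0.4135 = 3.077 V.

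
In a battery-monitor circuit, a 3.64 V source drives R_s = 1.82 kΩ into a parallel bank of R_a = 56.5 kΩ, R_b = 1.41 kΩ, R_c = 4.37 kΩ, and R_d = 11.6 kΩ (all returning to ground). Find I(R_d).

Combine the parallel branches: R_p = (1/56.5 + 1/1.41 + 1/4.37 + 1/11.6)⁻¹ = 0.9597 kΩ.
Node voltage V_A = V_DC · R_p/(R_s + R_p) = 3.64 × 0.3453 = 1.257 V.
Branch current I = V_A/R_d = 1.257/11.6 = 0.1083 mA.
(Check via current divider: I_total = 1.309 mA; share G_k/ΣG = 0.08274 → same result.)

I ≈ 0.108 mA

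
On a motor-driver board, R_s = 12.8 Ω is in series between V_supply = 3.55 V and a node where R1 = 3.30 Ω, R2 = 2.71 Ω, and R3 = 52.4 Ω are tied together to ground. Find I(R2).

I ≈ 0.133 A

Equivalent of the parallel group: R_p = 1.447 Ω.
V_A = 3.55 × 1.447/14.25 = 0.3605 V.
I(R2) = V_A / R2 = 0.3605/2.71 = 0.1330 A.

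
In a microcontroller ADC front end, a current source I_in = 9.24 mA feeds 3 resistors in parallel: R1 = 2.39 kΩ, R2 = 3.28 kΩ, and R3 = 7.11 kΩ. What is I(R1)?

ΣG = 1/2.39 + 1/3.28 + 1/7.11 = 0.8639.
Current divider: I(R1) = I_in · G_k/ΣG = 9.24 × (0.4184/0.8639) = 9.24 × 0.4843 = 4.475 mA.

I ≈ 4.47 mA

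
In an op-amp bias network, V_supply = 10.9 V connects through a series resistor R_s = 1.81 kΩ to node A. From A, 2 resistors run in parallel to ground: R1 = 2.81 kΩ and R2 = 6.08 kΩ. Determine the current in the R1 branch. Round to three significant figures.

I ≈ 2.00 mA

Equivalent of the parallel group: R_p = 1.922 kΩ.
V_A by voltage divider: V_A = 10.9 × 1.922/(1.81 + 1.922) = 5.613 V.
I(R1) = V_A / R1 = 5.613/2.81 = 1.998 mA.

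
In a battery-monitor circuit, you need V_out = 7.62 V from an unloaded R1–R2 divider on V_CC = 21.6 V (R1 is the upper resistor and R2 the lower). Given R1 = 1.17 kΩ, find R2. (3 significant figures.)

Required fraction k = V_out/V_CC = 0.3528.
So R2 = R1 · V_out/(V_CC − V_out) = 1.17 × 7.62/(21.6 − 7.62) = 1.17 × 0.5451 = 0.6377 kΩ.

R2 ≈ 0.638 kΩ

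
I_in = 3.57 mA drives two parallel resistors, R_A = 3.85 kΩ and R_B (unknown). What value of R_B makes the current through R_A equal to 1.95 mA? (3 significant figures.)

The fraction through R_A equals R_B/(R_A+R_B).
With f = 0.5462, R_B = R_A · f/(1−f) = 3.85 × 1.204 = 4.634 kΩ.

R_B ≈ 4.63 kΩ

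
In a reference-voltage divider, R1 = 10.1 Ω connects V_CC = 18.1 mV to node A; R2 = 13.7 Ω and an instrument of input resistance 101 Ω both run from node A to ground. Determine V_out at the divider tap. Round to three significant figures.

V_out ≈ 9.85 mV

First combine the lower leg with the load: R2 ‖ R_L = 12.06 Ω.
Now apply the divider: V_out = 18.1 × 0.5443 = 9.852 mV.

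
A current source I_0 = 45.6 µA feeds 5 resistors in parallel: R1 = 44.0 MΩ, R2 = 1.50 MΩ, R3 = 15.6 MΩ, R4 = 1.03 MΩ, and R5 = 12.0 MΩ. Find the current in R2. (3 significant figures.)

I ≈ 16.8 µA

Total conductance ΣG = 1/44.0 + 1/1.50 + 1/15.6 + 1/1.03 + 1/12.0 = 1.808 (units of 1/MΩ).
R2 takes the fraction G_k/ΣG = 0.6667/1.808 = 0.3688, so I = 45.6 × 0.3688 = 16.82 µA.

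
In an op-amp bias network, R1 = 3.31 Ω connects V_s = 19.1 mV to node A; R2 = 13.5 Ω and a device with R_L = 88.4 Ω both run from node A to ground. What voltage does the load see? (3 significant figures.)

The load sits in parallel with R2, giving an effective lower resistance R2' = R2·R_L/(R2+R_L) = 11.71 Ω.
Then V_out = V_s · R2'/(R1 + R2') = 19.1 × 11.71/15.02 = 14.89 mV.

V_out ≈ 14.9 mV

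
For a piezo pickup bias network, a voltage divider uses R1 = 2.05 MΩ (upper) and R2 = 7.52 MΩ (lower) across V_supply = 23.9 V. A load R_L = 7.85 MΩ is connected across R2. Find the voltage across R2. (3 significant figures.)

V_out ≈ 15.6 V

First combine the lower leg with the load: R2 ‖ R_L = 3.841 MΩ.
Then V_out = V_supply · R2'/(R1 + R2') = 23.9 × 3.841/5.891 = 15.58 V.
(Unloaded it would be 18.8 V; the load pulls it down.)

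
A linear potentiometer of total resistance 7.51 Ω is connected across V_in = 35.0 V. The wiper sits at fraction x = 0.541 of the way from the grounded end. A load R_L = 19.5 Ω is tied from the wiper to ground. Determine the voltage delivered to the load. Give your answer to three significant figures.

Split the track: R_lower = x·R_p = 4.063 Ω, R_upper = (1−x)·R_p = 3.447 Ω.
(x·R_p) ‖ R_L = 3.362 Ω.
V_out = 35.0 × 3.362/(3.447 + 3.362) = 17.28 V.
(Unloaded: V_out = x·V_in = 18.9 V.)

V_out ≈ 17.3 V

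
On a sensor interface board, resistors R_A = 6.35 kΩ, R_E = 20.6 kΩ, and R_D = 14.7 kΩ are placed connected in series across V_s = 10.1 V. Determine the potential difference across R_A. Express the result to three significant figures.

V ≈ 1.54 V

Total series resistance ΣR = 6.35 + 20.6 + 14.7 = 41.65 kΩ.
By the voltage-divider rule, V = 10.1 × 6.350/41.65 = 1.540 V.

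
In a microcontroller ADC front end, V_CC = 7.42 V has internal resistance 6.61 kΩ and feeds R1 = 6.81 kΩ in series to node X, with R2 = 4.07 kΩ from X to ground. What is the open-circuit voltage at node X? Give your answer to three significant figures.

R1' = 6.61 + 6.81 = 13.42 kΩ (source resistance + R1).
V_th is the unloaded tap voltage: V_CC · R2/(R1'+R2) = 7.42 × 0.2327 = 1.727 V.

V_th ≈ 1.73 V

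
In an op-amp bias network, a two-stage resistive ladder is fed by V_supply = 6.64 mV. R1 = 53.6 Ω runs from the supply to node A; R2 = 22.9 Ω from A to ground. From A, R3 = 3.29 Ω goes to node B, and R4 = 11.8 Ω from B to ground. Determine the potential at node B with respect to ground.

Looking into the second stage from A: R3 + R4 = 15.09 Ω appears in parallel with R2.
Effective lower resistance at A: R2 ‖ 15.09 = 9.096 Ω.
So V_A = 6.64 × 0.1451 = 0.9633 mV.
V_B = V_A × 0.7820 = 0.7533 mV.

V_B ≈ 0.753 mV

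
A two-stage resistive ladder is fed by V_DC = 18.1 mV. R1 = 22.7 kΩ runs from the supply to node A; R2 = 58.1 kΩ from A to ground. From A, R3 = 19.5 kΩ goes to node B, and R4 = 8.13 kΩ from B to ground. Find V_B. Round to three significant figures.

V_B ≈ 2.41 mV

Looking into the second stage from A: R3 + R4 = 27.63 kΩ appears in parallel with R2.
Effective lower resistance at A: R2 ‖ 27.63 = 18.73 kΩ.
First divider: V_A = V_DC · 18.73/(22.7 + 18.73) = 8.182 mV.
Then the unloaded second divider: V_B = V_A × R4/(R3+R4) = 8.182 × 0.2942 = 2.407 mV.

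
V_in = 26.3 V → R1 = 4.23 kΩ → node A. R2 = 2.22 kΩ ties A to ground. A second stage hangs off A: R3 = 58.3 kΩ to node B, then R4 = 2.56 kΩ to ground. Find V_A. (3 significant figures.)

V_A ≈ 8.84 V

The second stage (R3 + R4 = 60.86 kΩ) loads node A in parallel with R2.
R2 ‖ (R3+R4) = 2.142 kΩ.
V_A = 26.3 × 2.142/(4.23 + 2.142) = 8.841 V.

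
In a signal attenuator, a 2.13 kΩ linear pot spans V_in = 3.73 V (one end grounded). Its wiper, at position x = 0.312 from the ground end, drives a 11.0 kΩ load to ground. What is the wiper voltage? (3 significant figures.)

V_out ≈ 1.12 V

Split the track: R_lower = x·R_p = 0.6646 kΩ, R_upper = (1−x)·R_p = 1.465 kΩ.
(x·R_p) ‖ R_L = 0.6267 kΩ.
V_out = 3.73 × 0.6267/(1.465 + 0.6267) = 1.117 V.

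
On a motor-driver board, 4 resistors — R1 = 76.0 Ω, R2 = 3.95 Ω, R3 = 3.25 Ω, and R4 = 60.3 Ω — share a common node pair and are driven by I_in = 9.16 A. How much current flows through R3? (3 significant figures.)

I ≈ 4.77 A

ΣG = 1/76.0 + 1/3.95 + 1/3.25 + 1/60.3 = 0.5906.
By the current-divider rule, I = I_in · G_k/ΣG = 9.16 × 0.5210 = 4.772 A.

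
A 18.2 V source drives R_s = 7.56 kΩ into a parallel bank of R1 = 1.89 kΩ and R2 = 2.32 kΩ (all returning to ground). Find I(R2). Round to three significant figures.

I ≈ 0.950 mA

Parallel bank: R_p = 1/(1/1.89 + 1/2.32) = 1.042 kΩ.
Node voltage V_A = V_CC · R_p/(R_s + R_p) = 18.2 × 0.1211 = 2.204 V.
Branch current I = V_A/R2 = 2.204/2.32 = 0.9499 mA.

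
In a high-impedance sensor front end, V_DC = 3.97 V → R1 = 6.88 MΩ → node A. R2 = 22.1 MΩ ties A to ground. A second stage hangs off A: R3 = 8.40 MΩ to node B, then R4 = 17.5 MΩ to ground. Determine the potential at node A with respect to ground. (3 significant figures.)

V_A ≈ 2.52 V

The second stage (R3 + R4 = 25.90 MΩ) loads node A in parallel with R2.
R2 ‖ (R3+R4) = 11.92 MΩ.
So V_A = 3.97 × 0.6341 = 2.518 V.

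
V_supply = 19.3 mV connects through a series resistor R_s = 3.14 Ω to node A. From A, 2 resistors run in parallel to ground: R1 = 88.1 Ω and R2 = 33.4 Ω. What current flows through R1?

I ≈ 0.194 mA

Combine the parallel branches: R_p = (1/88.1 + 1/33.4)⁻¹ = 24.22 Ω.
V_A = 19.3 × 24.22/27.36 = 17.08 mV.
I(R1) = V_A / R1 = 17.08/88.1 = 0.1939 mA.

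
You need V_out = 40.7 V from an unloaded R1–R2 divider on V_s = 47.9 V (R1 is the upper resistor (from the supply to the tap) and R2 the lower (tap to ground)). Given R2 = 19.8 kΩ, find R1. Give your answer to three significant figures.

R1 ≈ 3.50 kΩ

The divider ratio is R2/(R1+R2) = 40.7/47.9 = 0.8497.
So R1 = R2 · (V_s/V_out − 1) = 19.8 × (47.9/40.7 − 1) = 19.8 × 0.1769 = 3.503 kΩ.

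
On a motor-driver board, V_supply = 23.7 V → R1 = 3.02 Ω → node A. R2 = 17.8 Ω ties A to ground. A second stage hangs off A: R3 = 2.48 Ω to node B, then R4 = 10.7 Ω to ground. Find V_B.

Looking into the second stage from A: R3 + R4 = 13.18 Ω appears in parallel with R2.
Effective lower resistance at A: R2 ‖ 13.18 = 7.573 Ω.
First divider: V_A = V_supply · 7.573/(3.02 + 7.573) = 16.94 V.
Stage 2 is unloaded, so V_B = V_A · R4/(R3+R4) = 16.94 × 10.7/13.18 = 13.76 V.

V_B ≈ 13.8 V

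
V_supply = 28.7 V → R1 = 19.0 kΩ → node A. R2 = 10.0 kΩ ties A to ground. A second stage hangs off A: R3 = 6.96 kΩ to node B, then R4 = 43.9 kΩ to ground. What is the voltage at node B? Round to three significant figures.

V_B ≈ 7.57 V

Looking into the second stage from A: R3 + R4 = 50.86 kΩ appears in parallel with R2.
Effective lower resistance at A: R2 ‖ 50.86 = 8.357 kΩ.
First divider: V_A = V_supply · 8.357/(19.0 + 8.357) = 8.767 V.
Then the unloaded second divider: V_B = V_A × R4/(R3+R4) = 8.767 × 0.8632 = 7.567 V.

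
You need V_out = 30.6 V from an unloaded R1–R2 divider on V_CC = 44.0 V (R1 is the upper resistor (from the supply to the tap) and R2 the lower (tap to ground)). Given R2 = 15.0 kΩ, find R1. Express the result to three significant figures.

R1 ≈ 6.57 kΩ

Required fraction k = V_out/V_CC = 0.6955.
Rearranging, R1 = R2·(1−k)/k = 15.0 × 0.4379 = 6.569 kΩ.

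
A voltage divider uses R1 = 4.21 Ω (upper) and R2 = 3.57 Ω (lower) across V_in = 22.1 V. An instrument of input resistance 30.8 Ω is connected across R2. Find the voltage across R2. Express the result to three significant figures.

First combine the lower leg with the load: R2 ‖ R_L = 3.199 Ω.
Voltage divider with the loaded lower leg: V_out = 22.1 × 3.199/(4.21 + 3.199) = 22.1 × 0.4318 = 9.542 V.

V_out ≈ 9.54 V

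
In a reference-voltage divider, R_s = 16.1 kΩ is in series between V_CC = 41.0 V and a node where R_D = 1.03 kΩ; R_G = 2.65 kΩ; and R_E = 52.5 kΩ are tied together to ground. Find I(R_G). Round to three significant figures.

I ≈ 0.672 mA

Combine the parallel branches: R_p = (1/1.03 + 1/2.65 + 1/52.5)⁻¹ = 0.7314 kΩ.
Node voltage V_A = V_CC · R_p/(R_s + R_p) = 41.0 × 0.04345 = 1.782 V.
Branch current I = V_A/R_G = 1.782/2.65 = 0.6723 mA.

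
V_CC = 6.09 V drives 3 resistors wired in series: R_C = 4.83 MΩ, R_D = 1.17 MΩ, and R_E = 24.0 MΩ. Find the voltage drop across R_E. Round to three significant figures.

V ≈ 4.87 V

Total series resistance ΣR = 4.83 + 1.17 + 24.0 = 30.00 MΩ.
By the voltage-divider rule, V = 6.09 × 24.00/30.00 = 4.872 V.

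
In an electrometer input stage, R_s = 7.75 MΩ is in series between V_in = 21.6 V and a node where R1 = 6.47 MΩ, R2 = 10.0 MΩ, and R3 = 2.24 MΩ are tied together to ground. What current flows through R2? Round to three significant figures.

I ≈ 0.336 µA

Combine the parallel branches: R_p = (1/6.47 + 1/10.0 + 1/2.24)⁻¹ = 1.427 MΩ.
V_A = 21.6 × 1.427/9.177 = 3.358 V.
I(R2) = V_A / R2 = 3.358/10.0 = 0.3358 µA.
(Check via current divider: I_total = 2.354 µA; share G_k/ΣG = 0.1427 → same result.)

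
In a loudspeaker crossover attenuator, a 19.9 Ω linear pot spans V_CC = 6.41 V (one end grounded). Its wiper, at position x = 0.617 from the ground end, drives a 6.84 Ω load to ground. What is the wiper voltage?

Lower segment x·R_p = 12.28 Ω; upper segment (1−x)·R_p = 7.622 Ω.
R_L loads the lower segment: effective lower R = 4.393 Ω.
Then V_out = V_CC · 4.393/(7.622 + 4.393) = 2.344 V.
(Unloaded: V_out = x·V_CC = 3.95 V.)

V_out ≈ 2.34 V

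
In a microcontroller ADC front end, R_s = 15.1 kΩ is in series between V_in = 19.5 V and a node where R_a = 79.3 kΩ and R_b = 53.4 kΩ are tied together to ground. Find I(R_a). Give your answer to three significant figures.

Parallel bank: R_p = 1/(1/79.3 + 1/53.4) = 31.91 kΩ.
V_A by voltage divider: V_A = 19.5 × 31.91/(15.1 + 31.91) = 13.24 V.
I(R_a) = V_A / R_a = 13.24/79.3 = 0.1669 mA.

I ≈ 0.167 mA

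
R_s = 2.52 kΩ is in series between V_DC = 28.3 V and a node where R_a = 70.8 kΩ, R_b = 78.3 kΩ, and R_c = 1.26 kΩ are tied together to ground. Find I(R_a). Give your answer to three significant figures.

I ≈ 0.130 mA

Equivalent of the parallel group: R_p = 1.219 kΩ.
Node voltage V_A = V_DC · R_p/(R_s + R_p) = 28.3 × 0.3260 = 9.225 V.
I(R_a) = V_A / R_a = 9.225/70.8 = 0.1303 mA.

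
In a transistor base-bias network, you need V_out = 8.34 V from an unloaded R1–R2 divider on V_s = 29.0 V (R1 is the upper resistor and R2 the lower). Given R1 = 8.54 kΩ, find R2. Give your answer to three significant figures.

R2 ≈ 3.45 kΩ

Required fraction k = V_out/V_s = 0.2876.
R2 = R1 · 0.2876/(1 − 0.2876) = 3.447 kΩ.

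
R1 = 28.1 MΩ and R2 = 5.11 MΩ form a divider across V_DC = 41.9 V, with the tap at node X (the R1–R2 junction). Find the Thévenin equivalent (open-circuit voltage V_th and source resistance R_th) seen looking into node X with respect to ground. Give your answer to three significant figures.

With X open, the divider is unloaded: V_th = 41.9 × 5.11/33.21 = 6.447 V.
Looking into X with the source shorted: R_th = R1·R2/(R1+R2) = 28.10 × 5.11/33.21 = 4.324 MΩ.

V_th ≈ 6.45 V, R_th ≈ 4.32 MΩ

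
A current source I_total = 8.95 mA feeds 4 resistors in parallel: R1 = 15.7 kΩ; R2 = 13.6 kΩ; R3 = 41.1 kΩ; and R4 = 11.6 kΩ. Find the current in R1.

I ≈ 2.30 mA

ΣG = 1/15.7 + 1/13.6 + 1/41.1 + 1/11.6 = 0.2478.
Current divider: I(R1) = I_total · G_k/ΣG = 8.95 × (0.06369/0.2478) = 8.95 × 0.2571 = 2.301 mA.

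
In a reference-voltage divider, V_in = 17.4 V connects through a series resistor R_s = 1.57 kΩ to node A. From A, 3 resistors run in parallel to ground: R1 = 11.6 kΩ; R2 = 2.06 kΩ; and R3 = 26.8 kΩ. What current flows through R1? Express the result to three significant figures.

Parallel bank: R_p = 1/(1/11.6 + 1/2.06 + 1/26.8) = 1.642 kΩ.
V_A = 17.4 × 1.642/3.212 = 8.895 V.
I(R1) = V_A / R1 = 8.895/11.6 = 0.7668 mA.

I ≈ 0.767 mA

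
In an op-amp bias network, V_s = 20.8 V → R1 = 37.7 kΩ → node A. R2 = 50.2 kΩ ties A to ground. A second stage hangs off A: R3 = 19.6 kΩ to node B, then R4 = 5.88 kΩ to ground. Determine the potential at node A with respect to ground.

Node A sees R2 in parallel with the series input of stage 2, R3 + R4 = 25.48 kΩ.
Effective lower resistance at A: R2 ‖ 25.48 = 16.90 kΩ.
V_A = 20.8 × 16.90/(37.7 + 16.90) = 6.438 V.

V_A ≈ 6.44 V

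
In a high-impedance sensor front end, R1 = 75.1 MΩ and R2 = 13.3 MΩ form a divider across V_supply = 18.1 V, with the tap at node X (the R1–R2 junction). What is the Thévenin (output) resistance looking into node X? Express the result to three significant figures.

R_th ≈ 11.3 MΩ

Looking into X with the source shorted: R_th = R1·R2/(R1+R2) = 75.10 × 13.3/88.40 = 11.30 MΩ.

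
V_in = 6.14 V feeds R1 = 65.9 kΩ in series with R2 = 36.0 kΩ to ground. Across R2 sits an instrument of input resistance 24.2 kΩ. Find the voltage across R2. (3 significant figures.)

V_out ≈ 1.11 V

The load sits in parallel with R2, giving an effective lower resistance R2' = R2·R_L/(R2+R_L) = 14.47 kΩ.
Then V_out = V_in · R2'/(R1 + R2') = 6.14 × 14.47/80.37 = 1.106 V.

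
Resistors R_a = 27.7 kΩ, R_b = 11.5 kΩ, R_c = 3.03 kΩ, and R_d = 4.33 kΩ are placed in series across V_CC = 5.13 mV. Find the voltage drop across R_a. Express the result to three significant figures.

V ≈ 3.05 mV

Series total: ΣR = 27.7 + 11.5 + 3.03 + 4.33 = 46.56 kΩ.
V = V_CC · R/ΣR = 5.13 × 0.5949 = 3.052 mV.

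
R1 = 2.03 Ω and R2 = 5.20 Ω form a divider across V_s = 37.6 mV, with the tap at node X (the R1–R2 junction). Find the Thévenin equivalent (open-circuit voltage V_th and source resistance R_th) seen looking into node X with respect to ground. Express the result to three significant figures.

V_th ≈ 27.0 mV, R_th ≈ 1.46 Ω

V_th is the unloaded tap voltage: V_s · R2/(R1+R2) = 37.6 × 0.7192 = 27.04 mV.
With V_s suppressed (replaced by a short), R_th = R1 ‖ R2 = (2.030 × 5.20)/(2.030 + 5.20) = 1.460 Ω.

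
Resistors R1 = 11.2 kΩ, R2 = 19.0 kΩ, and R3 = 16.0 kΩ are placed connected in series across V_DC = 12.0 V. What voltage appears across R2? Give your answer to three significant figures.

V ≈ 4.94 V

Total series resistance ΣR = 11.2 + 19.0 + 16.0 = 46.20 kΩ.
By the voltage-divider rule, V = 12.0 × 19.00/46.20 = 4.935 V.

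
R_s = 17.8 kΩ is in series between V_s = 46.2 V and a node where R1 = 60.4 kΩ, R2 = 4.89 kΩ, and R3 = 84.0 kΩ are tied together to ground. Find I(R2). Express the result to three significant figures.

I ≈ 1.84 mA

Equivalent of the parallel group: R_p = 4.293 kΩ.
V_A by voltage divider: V_A = 46.2 × 4.293/(17.8 + 4.293) = 8.977 V.
Branch current I = V_A/R2 = 8.977/4.89 = 1.836 mA.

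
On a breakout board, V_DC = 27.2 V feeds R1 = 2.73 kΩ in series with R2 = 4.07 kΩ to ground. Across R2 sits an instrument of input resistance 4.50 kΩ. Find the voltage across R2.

V_out ≈ 11.9 V

First combine the lower leg with the load: R2 ‖ R_L = 2.137 kΩ.
Now apply the divider: V_out = 27.2 × 0.4391 = 11.94 V.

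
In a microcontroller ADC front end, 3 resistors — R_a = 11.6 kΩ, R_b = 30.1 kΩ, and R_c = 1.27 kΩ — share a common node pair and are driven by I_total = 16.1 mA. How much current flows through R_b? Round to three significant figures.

ΣG = 1/11.6 + 1/30.1 + 1/1.27 = 0.9068.
By the current-divider rule, I = I_total · G_k/ΣG = 16.1 × 0.03664 = 0.5898 mA.

I ≈ 0.590 mA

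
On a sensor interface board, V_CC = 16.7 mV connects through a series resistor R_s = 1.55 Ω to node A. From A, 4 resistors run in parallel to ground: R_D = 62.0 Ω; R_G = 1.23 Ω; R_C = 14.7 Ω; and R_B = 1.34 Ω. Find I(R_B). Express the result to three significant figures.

I ≈ 3.51 mA

Combine the parallel branches: R_p = (1/62.0 + 1/1.23 + 1/14.7 + 1/1.34)⁻¹ = 0.6085 Ω.
Node voltage V_A = V_CC · R_p/(R_s + R_p) = 16.7 × 0.2819 = 4.708 mV.
Branch current I = V_A/R_B = 4.708/1.34 = 3.513 mA.
(Equivalently: I_total = 7.737 mA, then current-divider fraction G_k/ΣG = 0.4541.)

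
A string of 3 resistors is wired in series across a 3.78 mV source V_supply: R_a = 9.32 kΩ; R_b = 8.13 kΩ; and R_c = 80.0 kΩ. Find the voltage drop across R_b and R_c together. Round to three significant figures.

Total series resistance ΣR = 9.32 + 8.13 + 80.0 = 97.45 kΩ.
R_{R_b..R_c} = 8.13 + 80.0 = 88.13 kΩ.
V = V_supply · R/ΣR = 3.78 × 0.9044 = 3.418 mV.

V ≈ 3.42 mV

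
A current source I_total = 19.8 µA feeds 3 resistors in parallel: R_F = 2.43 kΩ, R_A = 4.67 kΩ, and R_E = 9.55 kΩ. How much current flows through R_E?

ΣG = 1/2.43 + 1/4.67 + 1/9.55 = 0.7304.
R_E takes the fraction G_k/ΣG = 0.1047/0.7304 = 0.1434, so I = 19.8 × 0.1434 = 2.839 µA.

I ≈ 2.84 µA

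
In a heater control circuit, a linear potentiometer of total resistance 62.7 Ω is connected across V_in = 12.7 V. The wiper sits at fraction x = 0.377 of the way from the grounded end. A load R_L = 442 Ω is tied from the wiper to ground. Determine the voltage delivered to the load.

Split the track: R_lower = x·R_p = 23.64 Ω, R_upper = (1−x)·R_p = 39.06 Ω.
(x·R_p) ‖ R_L = 22.44 Ω.
V_out = 12.7 × 22.44/(39.06 + 22.44) = 4.634 V.
(Unloaded: V_out = x·V_in = 4.79 V.)

V_out ≈ 4.63 V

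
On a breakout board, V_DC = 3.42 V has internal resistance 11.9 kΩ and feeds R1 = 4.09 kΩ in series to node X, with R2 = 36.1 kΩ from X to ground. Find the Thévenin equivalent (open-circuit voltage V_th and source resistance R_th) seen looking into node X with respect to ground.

V_th ≈ 2.37 V, R_th ≈ 11.1 kΩ

R1' = 11.9 + 4.09 = 15.99 kΩ (source resistance + R1).
V_th is the unloaded tap voltage: V_DC · R2/(R1'+R2) = 3.42 × 0.6930 = 2.370 V.
Zeroing V_DC shorts the top of R1' to ground, so R_th = R1' ‖ R2 = 11.08 kΩ.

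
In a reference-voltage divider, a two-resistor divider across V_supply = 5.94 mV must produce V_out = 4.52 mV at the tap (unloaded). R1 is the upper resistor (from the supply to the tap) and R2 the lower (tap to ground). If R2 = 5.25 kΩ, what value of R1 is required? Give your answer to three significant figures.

The divider ratio is R2/(R1+R2) = 4.52/5.94 = 0.7609.
So R1 = R2 · (V_supply/V_out − 1) = 5.25 × (5.94/4.52 − 1) = 5.25 × 0.3142 = 1.649 kΩ.

R1 ≈ 1.65 kΩ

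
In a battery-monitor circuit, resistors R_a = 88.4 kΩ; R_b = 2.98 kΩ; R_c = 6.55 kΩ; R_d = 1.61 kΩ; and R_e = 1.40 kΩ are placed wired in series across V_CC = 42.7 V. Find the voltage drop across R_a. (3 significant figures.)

V ≈ 37.4 V

Series total: ΣR = 88.4 + 2.98 + 6.55 + 1.61 + 1.40 = 100.9 kΩ.
Voltage divider: V = V_CC · (88.40 / 100.9) = 42.7 × 0.8758 = 37.40 V.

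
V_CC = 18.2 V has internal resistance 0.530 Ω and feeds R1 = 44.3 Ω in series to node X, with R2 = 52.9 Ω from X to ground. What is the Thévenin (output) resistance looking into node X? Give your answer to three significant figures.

R_th ≈ 24.3 Ω

R1' = 0.530 + 44.3 = 44.83 Ω (source resistance + R1).
With V_CC suppressed (replaced by a short), R_th = R1' ‖ R2 = (44.83 × 52.9)/(44.83 + 52.9) = 24.27 Ω.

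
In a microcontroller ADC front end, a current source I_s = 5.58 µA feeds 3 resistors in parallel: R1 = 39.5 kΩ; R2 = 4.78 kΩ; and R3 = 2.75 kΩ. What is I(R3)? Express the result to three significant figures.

Total conductance ΣG = 1/39.5 + 1/4.78 + 1/2.75 = 0.5982 (units of 1/kΩ).
R3 takes the fraction G_k/ΣG = 0.3636/0.5982 = 0.6079, so I = 5.58 × 0.6079 = 3.392 µA.

I ≈ 3.39 µA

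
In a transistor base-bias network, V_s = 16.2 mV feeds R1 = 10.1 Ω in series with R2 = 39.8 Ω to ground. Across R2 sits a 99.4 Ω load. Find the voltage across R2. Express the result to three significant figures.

The load sits in parallel with R2, giving an effective lower resistance R2' = R2·R_L/(R2+R_L) = 28.42 Ω.
Then V_out = V_s · R2'/(R1 + R2') = 16.2 × 28.42/38.52 = 11.95 mV.
(Unloaded it would be 12.9 mV; the load pulls it down.)

V_out ≈ 12.0 mV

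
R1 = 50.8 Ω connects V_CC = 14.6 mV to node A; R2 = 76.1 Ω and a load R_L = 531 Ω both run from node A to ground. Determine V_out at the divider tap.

V_out ≈ 8.28 mV

First combine the lower leg with the load: R2 ‖ R_L = 66.56 Ω.
Then V_out = V_CC · R2'/(R1 + R2') = 14.6 × 66.56/117.4 = 8.280 mV.
(Unloaded it would be 8.76 mV; the load pulls it down.)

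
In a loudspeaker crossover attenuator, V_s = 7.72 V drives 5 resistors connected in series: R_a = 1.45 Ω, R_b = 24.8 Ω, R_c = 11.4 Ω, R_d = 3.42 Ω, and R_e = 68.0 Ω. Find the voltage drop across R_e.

Series total: ΣR = 1.45 + 24.8 + 11.4 + 3.42 + 68.0 = 109.1 Ω.
By the voltage-divider rule, V = 7.72 × 68.00/109.1 = 4.813 V.

V ≈ 4.81 V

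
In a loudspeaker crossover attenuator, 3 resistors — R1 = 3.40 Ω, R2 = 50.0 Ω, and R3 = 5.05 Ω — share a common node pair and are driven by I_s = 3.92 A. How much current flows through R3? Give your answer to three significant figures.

ΣG = 1/3.40 + 1/50.0 + 1/5.05 = 0.5121.
R3 takes the fraction G_k/ΣG = 0.1980/0.5121 = 0.3867, so I = 3.92 × 0.3867 = 1.516 A.

I ≈ 1.52 A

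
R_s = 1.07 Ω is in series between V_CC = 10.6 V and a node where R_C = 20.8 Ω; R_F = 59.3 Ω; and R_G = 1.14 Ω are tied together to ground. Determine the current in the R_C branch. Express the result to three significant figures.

I ≈ 0.254 A

Equivalent of the parallel group: R_p = 1.061 Ω.
V_A by voltage divider: V_A = 10.6 × 1.061/(1.07 + 1.061) = 5.279 V.
Branch current I = V_A/R_C = 5.279/20.8 = 0.2538 A.
(Check via current divider: I_total = 4.973 A; share G_k/ΣG = 0.05103 → same result.)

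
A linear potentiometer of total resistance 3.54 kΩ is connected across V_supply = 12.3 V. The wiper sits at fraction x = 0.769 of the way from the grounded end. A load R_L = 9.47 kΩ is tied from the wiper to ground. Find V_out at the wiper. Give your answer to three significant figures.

V_out ≈ 8.87 V

Split the track: R_lower = x·R_p = 2.722 kΩ, R_upper = (1−x)·R_p = 0.8177 kΩ.
(x·R_p) ‖ R_L = 2.114 kΩ.
Then V_out = V_supply · 2.114/(0.8177 + 2.114) = 8.870 V.
(Unloaded: V_out = x·V_supply = 9.46 V.)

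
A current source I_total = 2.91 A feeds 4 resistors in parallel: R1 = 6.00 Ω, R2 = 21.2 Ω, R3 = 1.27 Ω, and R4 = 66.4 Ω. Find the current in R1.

I ≈ 0.477 A

Total conductance ΣG = 1/6.00 + 1/21.2 + 1/1.27 + 1/66.4 = 1.016 (units of 1/Ω).
By the current-divider rule, I = I_total · G_k/ΣG = 2.91 × 0.1640 = 0.4772 A.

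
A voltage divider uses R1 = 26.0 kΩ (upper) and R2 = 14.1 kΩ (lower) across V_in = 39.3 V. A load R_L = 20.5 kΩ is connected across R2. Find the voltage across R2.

R2 ‖ R_L = (14.1 × 20.5)/(14.1 + 20.5) = 8.354 kΩ.
Now apply the divider: V_out = 39.3 × 0.2432 = 9.557 V.

V_out ≈ 9.56 V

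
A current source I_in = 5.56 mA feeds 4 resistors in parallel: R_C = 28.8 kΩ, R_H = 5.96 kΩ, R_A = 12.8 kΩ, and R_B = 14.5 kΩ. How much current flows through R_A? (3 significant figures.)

I ≈ 1.24 mA

Conductances: ΣG = 1/28.8 + 1/5.96 + 1/12.8 + 1/14.5 = 0.3496 (1/kΩ).
R_A takes the fraction G_k/ΣG = 0.07812/0.3496 = 0.2235, so I = 5.56 × 0.2235 = 1.242 mA.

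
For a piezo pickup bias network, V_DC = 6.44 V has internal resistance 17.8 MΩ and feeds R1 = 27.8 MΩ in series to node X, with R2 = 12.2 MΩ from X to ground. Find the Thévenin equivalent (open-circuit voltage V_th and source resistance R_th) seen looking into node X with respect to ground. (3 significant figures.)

R1' = 17.8 + 27.8 = 45.60 MΩ (source resistance + R1).
V_th is the unloaded tap voltage: V_DC · R2/(R1'+R2) = 6.44 × 0.2111 = 1.359 V.
Looking into X with the source shorted: R_th = R1'·R2/(R1'+R2) = 45.60 × 12.2/57.80 = 9.625 MΩ.

V_th ≈ 1.36 V, R_th ≈ 9.62 MΩ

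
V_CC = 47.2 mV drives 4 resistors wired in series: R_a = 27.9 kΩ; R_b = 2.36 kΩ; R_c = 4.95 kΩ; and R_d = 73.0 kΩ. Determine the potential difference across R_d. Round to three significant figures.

V ≈ 31.8 mV

ΣR = 27.9 + 2.36 + 4.95 + 73.0 = 108.2 kΩ.
Voltage divider: V = V_CC · (73.00 / 108.2) = 47.2 × 0.6746 = 31.84 mV.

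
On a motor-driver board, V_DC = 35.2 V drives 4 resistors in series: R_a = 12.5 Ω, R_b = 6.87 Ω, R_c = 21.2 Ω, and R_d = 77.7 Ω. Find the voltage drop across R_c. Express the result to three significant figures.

Total series resistance ΣR = 12.5 + 6.87 + 21.2 + 77.7 = 118.3 Ω.
Voltage divider: V = V_DC · (21.20 / 118.3) = 35.2 × 0.1793 = 6.310 V.

V ≈ 6.31 V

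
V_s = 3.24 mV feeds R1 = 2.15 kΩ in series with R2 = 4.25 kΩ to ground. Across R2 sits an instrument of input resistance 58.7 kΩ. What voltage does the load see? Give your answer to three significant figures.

First combine the lower leg with the load: R2 ‖ R_L = 3.963 kΩ.
Then V_out = V_s · R2'/(R1 + R2') = 3.24 × 3.963/6.113 = 2.100 mV.

V_out ≈ 2.10 mV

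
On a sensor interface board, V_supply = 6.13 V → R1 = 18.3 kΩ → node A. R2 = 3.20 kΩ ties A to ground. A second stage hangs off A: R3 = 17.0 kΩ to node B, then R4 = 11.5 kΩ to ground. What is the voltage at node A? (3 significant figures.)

Node A sees R2 in parallel with the series input of stage 2, R3 + R4 = 28.50 kΩ.
R2 ‖ (R3+R4) = 2.877 kΩ.
So V_A = 6.13 × 0.1359 = 0.8328 V.

V_A ≈ 0.833 V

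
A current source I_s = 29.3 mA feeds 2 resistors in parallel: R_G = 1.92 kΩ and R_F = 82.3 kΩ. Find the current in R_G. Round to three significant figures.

I ≈ 28.6 mA

With just two branches, the current splits inversely with resistance.
So I = 29.3 × 82.3/84.22 = 28.63 mA.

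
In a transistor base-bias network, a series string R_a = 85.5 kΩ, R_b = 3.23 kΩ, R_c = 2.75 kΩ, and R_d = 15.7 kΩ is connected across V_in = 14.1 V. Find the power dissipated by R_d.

P ≈ 0.272 mW

The common current is I = 14.1/107.2 = 0.1316 mA.
P = I²R = 0.01731 × 15.7 = 0.2717 mW.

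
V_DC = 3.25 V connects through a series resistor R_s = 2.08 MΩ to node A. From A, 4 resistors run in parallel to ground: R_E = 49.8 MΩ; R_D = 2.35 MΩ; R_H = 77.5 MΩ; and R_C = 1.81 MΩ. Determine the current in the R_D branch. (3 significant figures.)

I ≈ 0.446 µA

Combine the parallel branches: R_p = (1/49.8 + 1/2.35 + 1/77.5 + 1/1.81)⁻¹ = 0.9891 MΩ.
V_A by voltage divider: V_A = 3.25 × 0.9891/(2.08 + 0.9891) = 1.047 V.
Branch current I = V_A/R_D = 1.047/2.35 = 0.4457 µA.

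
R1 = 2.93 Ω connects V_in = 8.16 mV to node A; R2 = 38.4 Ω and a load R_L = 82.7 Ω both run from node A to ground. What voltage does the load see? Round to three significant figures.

V_out ≈ 7.34 mV

R2 ‖ R_L = (38.4 × 82.7)/(38.4 + 82.7) = 26.22 Ω.
Then V_out = V_in · R2'/(R1 + R2') = 8.16 × 26.22/29.15 = 7.340 mV.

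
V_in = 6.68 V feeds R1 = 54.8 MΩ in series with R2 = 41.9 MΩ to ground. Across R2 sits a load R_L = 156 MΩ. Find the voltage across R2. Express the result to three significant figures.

V_out ≈ 2.51 V

The load sits in parallel with R2, giving an effective lower resistance R2' = R2·R_L/(R2+R_L) = 33.03 MΩ.
Voltage divider with the loaded lower leg: V_out = 6.68 × 33.03/(54.8 + 33.03) = 6.68 × 0.3761 = 2.512 V.
(Unloaded it would be 2.89 V; the load pulls it down.)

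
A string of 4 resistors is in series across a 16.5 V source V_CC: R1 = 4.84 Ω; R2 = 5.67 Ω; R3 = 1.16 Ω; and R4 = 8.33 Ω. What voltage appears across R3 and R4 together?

V ≈ 7.83 V

Series total: ΣR = 4.84 + 5.67 + 1.16 + 8.33 = 20.00 Ω.
R_{R3..R4} = 1.16 + 8.33 = 9.490 Ω.
V = V_CC · R/ΣR = 16.5 × 0.4745 = 7.829 V.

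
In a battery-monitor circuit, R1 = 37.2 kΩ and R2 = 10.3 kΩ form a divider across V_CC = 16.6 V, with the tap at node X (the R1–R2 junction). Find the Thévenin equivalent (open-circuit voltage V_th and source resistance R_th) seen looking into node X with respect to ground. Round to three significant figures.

With X open, the divider is unloaded: V_th = 16.6 × 10.3/47.50 = 3.600 V.
Zeroing V_CC shorts the top of R1 to ground, so R_th = R1 ‖ R2 = 8.067 kΩ.

V_th ≈ 3.60 V, R_th ≈ 8.07 kΩ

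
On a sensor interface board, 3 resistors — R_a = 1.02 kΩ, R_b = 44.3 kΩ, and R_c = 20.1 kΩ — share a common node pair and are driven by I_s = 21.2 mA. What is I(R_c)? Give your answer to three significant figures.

I ≈ 1.00 mA

Total conductance ΣG = 1/1.02 + 1/44.3 + 1/20.1 = 1.053 (units of 1/kΩ).
Current divider: I(R_c) = I_s · G_k/ΣG = 21.2 × (0.04975/1.053) = 21.2 × 0.04726 = 1.002 mA.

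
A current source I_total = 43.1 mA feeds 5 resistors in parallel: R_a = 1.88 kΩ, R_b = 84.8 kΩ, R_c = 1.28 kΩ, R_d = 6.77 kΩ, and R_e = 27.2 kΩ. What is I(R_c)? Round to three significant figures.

Total conductance ΣG = 1/1.88 + 1/84.8 + 1/1.28 + 1/6.77 + 1/27.2 = 1.509 (units of 1/kΩ).
R_c takes the fraction G_k/ΣG = 0.7812/1.509 = 0.5176, so I = 43.1 × 0.5176 = 22.31 mA.

I ≈ 22.3 mA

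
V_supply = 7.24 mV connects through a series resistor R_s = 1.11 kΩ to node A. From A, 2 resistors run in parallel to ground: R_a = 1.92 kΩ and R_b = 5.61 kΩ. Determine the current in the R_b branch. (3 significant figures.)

Combine the parallel branches: R_p = (1/1.92 + 1/5.61)⁻¹ = 1.430 kΩ.
V_A by voltage divider: V_A = 7.24 × 1.430/(1.11 + 1.430) = 4.077 mV.
I(R_b) = V_A / R_b = 4.077/5.61 = 0.7267 µA.
(Equivalently: I_total = 2.850 µA, then current-divider fraction G_k/ΣG = 0.2550.)

I ≈ 0.727 µA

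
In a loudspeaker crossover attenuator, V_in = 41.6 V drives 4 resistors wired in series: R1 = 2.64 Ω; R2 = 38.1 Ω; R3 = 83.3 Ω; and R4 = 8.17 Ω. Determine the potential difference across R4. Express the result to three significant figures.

V ≈ 2.57 V

Series total: ΣR = 2.64 + 38.1 + 83.3 + 8.17 = 132.2 Ω.
V = V_in · R/ΣR = 41.6 × 0.06180 = 2.571 V.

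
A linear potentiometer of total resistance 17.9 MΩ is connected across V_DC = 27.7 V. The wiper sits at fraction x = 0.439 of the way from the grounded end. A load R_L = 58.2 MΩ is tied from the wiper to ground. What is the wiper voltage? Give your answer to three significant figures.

The pot divides into 10.04 MΩ above the wiper and 7.858 MΩ below.
(x·R_p) ‖ R_L = 6.923 MΩ.
Then V_out = V_DC · 6.923/(10.04 + 6.923) = 11.30 V.

V_out ≈ 11.3 V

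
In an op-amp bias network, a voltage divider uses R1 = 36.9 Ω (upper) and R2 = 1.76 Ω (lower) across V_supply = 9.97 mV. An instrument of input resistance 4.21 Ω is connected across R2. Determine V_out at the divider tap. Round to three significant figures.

V_out ≈ 0.324 mV

The load sits in parallel with R2, giving an effective lower resistance R2' = R2·R_L/(R2+R_L) = 1.241 Ω.
Then V_out = V_supply · R2'/(R1 + R2') = 9.97 × 1.241/38.14 = 0.3244 mV.
(Unloaded it would be 0.454 mV; the load pulls it down.)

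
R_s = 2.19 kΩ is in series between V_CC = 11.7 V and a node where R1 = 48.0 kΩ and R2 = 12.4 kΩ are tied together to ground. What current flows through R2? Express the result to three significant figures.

Combine the parallel branches: R_p = (1/48.0 + 1/12.4)⁻¹ = 9.854 kΩ.
V_A by voltage divider: V_A = 11.7 × 9.854/(2.19 + 9.854) = 9.573 V.
Branch current I = V_A/R2 = 9.573/12.4 = 0.7720 mA.

I ≈ 0.772 mA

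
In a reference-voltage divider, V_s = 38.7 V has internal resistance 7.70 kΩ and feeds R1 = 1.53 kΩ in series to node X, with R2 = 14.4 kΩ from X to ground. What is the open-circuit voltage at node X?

V_th ≈ 23.6 V

R1' = 7.70 + 1.53 = 9.230 kΩ (source resistance + R1).
With X open, the divider is unloaded: V_th = 38.7 × 14.4/23.63 = 23.58 V.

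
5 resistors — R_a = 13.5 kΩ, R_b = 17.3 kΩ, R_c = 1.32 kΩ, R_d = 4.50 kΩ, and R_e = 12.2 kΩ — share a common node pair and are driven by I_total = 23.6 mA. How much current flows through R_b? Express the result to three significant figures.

I ≈ 1.14 mA

Conductances: ΣG = 1/13.5 + 1/17.3 + 1/1.32 + 1/4.50 + 1/12.2 = 1.194 (1/kΩ).
Current divider: I(R_b) = I_total · G_k/ΣG = 23.6 × (0.05780/1.194) = 23.6 × 0.04843 = 1.143 mA.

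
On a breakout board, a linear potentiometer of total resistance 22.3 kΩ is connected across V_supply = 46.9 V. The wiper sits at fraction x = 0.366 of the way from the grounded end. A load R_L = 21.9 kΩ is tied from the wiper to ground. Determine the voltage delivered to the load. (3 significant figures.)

V_out ≈ 13.9 V

Lower segment x·R_p = 8.162 kΩ; upper segment (1−x)·R_p = 14.14 kΩ.
(x·R_p) ‖ R_L = 5.946 kΩ.
V_out = 46.9 × 5.946/(14.14 + 5.946) = 13.88 V.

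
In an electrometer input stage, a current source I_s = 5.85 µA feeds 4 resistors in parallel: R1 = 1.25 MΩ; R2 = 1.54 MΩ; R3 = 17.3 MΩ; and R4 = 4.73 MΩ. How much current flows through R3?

Conductances: ΣG = 1/1.25 + 1/1.54 + 1/17.3 + 1/4.73 = 1.719 (1/MΩ).
R3 takes the fraction G_k/ΣG = 0.05780/1.719 = 0.03363, so I = 5.85 × 0.03363 = 0.1968 µA.

I ≈ 0.197 µA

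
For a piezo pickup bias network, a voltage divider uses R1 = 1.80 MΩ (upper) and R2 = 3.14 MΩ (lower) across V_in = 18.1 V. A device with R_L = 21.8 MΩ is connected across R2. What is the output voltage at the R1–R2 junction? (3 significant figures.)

First combine the lower leg with the load: R2 ‖ R_L = 2.745 MΩ.
Then V_out = V_in · R2'/(R1 + R2') = 18.1 × 2.745/4.545 = 10.93 V.

V_out ≈ 10.9 V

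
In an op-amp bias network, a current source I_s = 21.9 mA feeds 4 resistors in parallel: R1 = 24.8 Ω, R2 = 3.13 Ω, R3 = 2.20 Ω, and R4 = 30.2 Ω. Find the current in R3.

I ≈ 11.7 mA

Total conductance ΣG = 1/24.8 + 1/3.13 + 1/2.20 + 1/30.2 = 0.8475 (units of 1/Ω).
By the current-divider rule, I = I_s · G_k/ΣG = 21.9 × 0.5364 = 11.75 mA.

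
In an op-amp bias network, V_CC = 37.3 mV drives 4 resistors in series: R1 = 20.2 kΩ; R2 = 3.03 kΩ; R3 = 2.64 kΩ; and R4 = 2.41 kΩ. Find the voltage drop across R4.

V ≈ 3.18 mV

Total series resistance ΣR = 20.2 + 3.03 + 2.64 + 2.41 = 28.28 kΩ.
V = V_CC · R/ΣR = 37.3 × 0.08522 = 3.179 mV.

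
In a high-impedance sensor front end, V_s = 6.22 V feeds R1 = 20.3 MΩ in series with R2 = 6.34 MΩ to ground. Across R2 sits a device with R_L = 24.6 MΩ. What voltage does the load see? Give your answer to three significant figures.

The load sits in parallel with R2, giving an effective lower resistance R2' = R2·R_L/(R2+R_L) = 5.041 MΩ.
Now apply the divider: V_out = 6.22 × 0.1989 = 1.237 V.

V_out ≈ 1.24 V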